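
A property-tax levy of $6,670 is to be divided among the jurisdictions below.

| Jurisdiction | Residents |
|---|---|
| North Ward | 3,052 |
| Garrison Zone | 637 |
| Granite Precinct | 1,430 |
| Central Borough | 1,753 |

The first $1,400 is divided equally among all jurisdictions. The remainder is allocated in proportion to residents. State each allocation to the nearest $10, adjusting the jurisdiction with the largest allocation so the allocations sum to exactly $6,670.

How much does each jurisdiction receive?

$1,400 shared equally gives $350 per jurisdiction.
Remainder $5,270 by residents (total 6,872): North Ward 2,340.52 → $2,340; Garrison Zone 488.50 → $490; Granite Precinct 1,096.64 → $1,100; Central Borough 1,344.34 → $1,340.
Totals: North Ward $350 + $2,340 = $2,690; Garrison Zone $350 + $490 = $840; Granite Precinct $350 + $1,100 = $1,450; Central Borough $350 + $1,340 = $1,690.

North Ward: $2,690; Garrison Zone: $840; Granite Precinct: $1,450; Central Borough: $1,690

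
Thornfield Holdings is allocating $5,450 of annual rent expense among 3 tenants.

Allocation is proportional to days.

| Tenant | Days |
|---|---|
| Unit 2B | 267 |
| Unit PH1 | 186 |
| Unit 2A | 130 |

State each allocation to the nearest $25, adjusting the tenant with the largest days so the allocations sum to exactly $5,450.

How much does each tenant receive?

Unit 2B: $2,475 · Unit PH1: $1,750 · Unit 2A: $1,225

Days total: 583.
Raw shares: Unit 2B 267/583 × $5,450 = 2,495.97; Unit PH1 186/583 × $5,450 = 1,738.77; Unit 2A 130/583 × $5,450 = 1,215.27.
Rounded to nearest $25: Unit 2B $2,500; Unit PH1 $1,750; Unit 2A $1,225. Sum = $5,475.
Difference $5,450 − $5,475 = −$25 applied to largest days (Unit 2B): Unit 2B becomes $2,475.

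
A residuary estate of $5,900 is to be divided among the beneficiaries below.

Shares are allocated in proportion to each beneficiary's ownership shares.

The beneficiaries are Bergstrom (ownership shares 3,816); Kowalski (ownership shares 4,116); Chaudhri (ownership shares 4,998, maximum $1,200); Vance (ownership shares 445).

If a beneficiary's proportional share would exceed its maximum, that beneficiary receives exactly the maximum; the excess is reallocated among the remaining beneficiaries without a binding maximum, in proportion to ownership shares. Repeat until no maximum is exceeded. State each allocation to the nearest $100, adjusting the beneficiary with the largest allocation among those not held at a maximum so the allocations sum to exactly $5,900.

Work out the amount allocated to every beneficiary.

Bergstrom: $2,100 | Kowalski: $2,400 | Chaudhri: $1,200 | Vance: $200

Ownership shares total: 13,375.
Unconstrained shares: Bergstrom 1,683.32; Kowalski 1,815.66; Chaudhri 2,204.73; Vance 196.30.
Cap binds for Chaudhri ($1,200); residual $4,700 reallocated over remaining ownership shares 8,377.
Redistributed shares: Bergstrom 2,141.01 → $2,100; Kowalski 2,309.32 → $2,300; Vance 249.67 → $200.
Rounding difference +$100 applied to Kowalski → $2,400.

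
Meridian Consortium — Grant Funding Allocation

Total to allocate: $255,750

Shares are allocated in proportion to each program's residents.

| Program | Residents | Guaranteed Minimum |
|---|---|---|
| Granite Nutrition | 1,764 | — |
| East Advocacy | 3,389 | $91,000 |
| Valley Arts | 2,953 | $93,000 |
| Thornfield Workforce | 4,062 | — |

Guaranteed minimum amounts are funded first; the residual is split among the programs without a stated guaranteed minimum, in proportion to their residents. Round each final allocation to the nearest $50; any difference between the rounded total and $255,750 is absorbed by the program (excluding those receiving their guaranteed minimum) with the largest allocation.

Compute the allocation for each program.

Granite Nutrition: $21,700; East Advocacy: $91,000; Valley Arts: $93,000; Thornfield Workforce: $50,050

Minimums first: East Advocacy $91,000; Valley Arts $93,000. Balance $71,750.
Balance split over remaining residents 5,826: Granite Nutrition 21,724.51 → $21,700; Thornfield Workforce 50,025.49 → $50,050.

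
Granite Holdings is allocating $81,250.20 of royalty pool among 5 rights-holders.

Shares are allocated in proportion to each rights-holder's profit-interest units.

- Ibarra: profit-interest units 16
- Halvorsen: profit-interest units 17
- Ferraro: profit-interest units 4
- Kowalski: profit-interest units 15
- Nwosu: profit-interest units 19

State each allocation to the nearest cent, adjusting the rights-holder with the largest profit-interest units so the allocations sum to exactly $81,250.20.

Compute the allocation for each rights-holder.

Combined profit-interest units = 16 + 17 + 4 + 15 + 19 = 71.
Unrounded shares: Ibarra 18,309.9042; Halvorsen 19,454.2732; Ferraro 4,577.4761; Kowalski 17,165.5352; Nwosu 21,743.0113.
Rounded to nearest cent: Ibarra $18,309.90; Halvorsen $19,454.27; Ferraro $4,577.48; Kowalski $17,165.54; Nwosu $21,743.01. Sum = $81,250.20.
Sum already equals the total — no adjustment.

Ibarra: $18,309.90 · Halvorsen: $19,454.27 · Ferraro: $4,577.48 · Kowalski: $17,165.54 · Nwosu: $21,743.01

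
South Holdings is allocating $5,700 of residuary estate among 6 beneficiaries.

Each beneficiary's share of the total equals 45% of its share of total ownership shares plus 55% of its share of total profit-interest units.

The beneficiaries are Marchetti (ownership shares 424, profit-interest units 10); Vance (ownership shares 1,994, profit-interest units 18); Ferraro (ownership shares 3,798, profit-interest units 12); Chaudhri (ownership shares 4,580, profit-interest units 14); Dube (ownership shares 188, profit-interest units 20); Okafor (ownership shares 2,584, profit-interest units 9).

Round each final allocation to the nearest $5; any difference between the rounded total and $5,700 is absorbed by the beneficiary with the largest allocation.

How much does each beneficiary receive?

Totals — ownership shares 13,568, profit-interest units 83.
Blended shares (45% ownership shares + 55% profit-interest units): Marchetti 0.0803; Vance 0.1854; Ferraro 0.2055; Chaudhri 0.2447; Dube 0.1388; Okafor 0.1453.
Proportional shares: Marchetti 457.87; Vance 1,056.84; Ferraro 1,171.26; Chaudhri 1,394.63; Dube 790.96; Okafor 828.44.
After rounding ($5): Marchetti $460; Vance $1,055; Ferraro $1,170; Chaudhri $1,395; Dube $790; Okafor $830. Sum = $5,700.
No rounding difference to absorb.

Marchetti: $460 · Vance: $1,055 · Ferraro: $1,170 · Chaudhri: $1,395 · Dube: $790 · Okafor: $830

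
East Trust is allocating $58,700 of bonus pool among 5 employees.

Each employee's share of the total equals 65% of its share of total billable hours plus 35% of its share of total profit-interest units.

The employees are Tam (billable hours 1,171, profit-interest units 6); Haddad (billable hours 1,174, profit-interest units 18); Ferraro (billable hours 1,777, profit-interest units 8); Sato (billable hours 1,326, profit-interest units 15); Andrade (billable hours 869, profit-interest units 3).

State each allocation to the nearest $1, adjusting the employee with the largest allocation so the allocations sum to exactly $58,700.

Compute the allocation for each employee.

Totals — billable hours 6,317, profit-interest units 50.
Combined weights (65% billable hours + 35% profit-interest units): Tam 0.1625; Haddad 0.2468; Ferraro 0.2388; Sato 0.2414; Andrade 0.1104.
Raw shares: Tam 9,538.30; Haddad 14,487.22; Ferraro 14,020.37; Sato 14,172.61; Andrade 6,481.504.
After rounding ($1): Tam $9,538; Haddad $14,487; Ferraro $14,020; Sato $14,173; Andrade $6,482. Sum = $58,700.
No rounding difference to absorb.

Tam: $9,538; Haddad: $14,487; Ferraro: $14,020; Sato: $14,173; Andrade: $6,482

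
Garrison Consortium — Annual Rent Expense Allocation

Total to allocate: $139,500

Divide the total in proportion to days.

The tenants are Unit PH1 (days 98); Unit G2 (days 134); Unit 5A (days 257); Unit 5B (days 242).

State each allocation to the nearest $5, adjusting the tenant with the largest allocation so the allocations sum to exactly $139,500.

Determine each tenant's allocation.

Unit PH1: $18,700 | Unit G2: $25,570 | Unit 5A: $49,050 | Unit 5B: $46,180

Total days = 731.
Unrounded shares: Unit PH1 98/731 × $139,500 = 18,701.78; Unit G2 134/731 × $139,500 = 25,571.82; Unit 5A 257/731 × $139,500 = 49,044.46; Unit 5B 242/731 × $139,500 = 46,181.94.
Rounded to nearest $5: Unit PH1 $18,700; Unit G2 $25,570; Unit 5A $49,045; Unit 5B $46,180. Sum = $139,495.
Difference $139,500 − $139,495 = +$5 applied to largest allocation (Unit 5A): Unit 5A becomes $49,050.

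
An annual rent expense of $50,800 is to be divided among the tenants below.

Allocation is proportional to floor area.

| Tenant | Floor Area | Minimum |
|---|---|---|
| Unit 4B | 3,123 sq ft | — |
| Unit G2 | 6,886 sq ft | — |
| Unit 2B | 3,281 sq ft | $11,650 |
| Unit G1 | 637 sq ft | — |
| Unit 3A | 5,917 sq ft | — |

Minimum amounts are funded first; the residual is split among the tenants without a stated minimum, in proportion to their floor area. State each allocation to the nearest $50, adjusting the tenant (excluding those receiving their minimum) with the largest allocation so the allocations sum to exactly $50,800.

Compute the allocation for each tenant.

Guaranteed amounts: Unit 2B $11,650. Remaining pool $39,150.
Remaining pool split over remaining floor area 16,563: Unit 4B 7,381.84 → $7,400; Unit G2 16,276.45 → $16,300; Unit G1 1,505.68 → $1,500; Unit 3A 13,986.03 → $14,000.
Rounding difference −$50 applied to Unit G2 → $16,250.

Unit 4B: $7,400 · Unit G2: $16,250 · Unit 2B: $11,650 · Unit G1: $1,500 · Unit 3A: $14,000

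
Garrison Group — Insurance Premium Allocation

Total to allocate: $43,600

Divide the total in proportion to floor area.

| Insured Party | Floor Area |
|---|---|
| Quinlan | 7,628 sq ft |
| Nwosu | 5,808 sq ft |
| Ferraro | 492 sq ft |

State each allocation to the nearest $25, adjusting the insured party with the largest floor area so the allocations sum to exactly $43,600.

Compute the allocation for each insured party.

Quinlan: $23,875 | Nwosu: $18,175 | Ferraro: $1,550

Total floor area = 7,628 + 5,808 + 492 = 13,928.
Unrounded shares: Quinlan 23,878.58; Nwosu 18,181.28; Ferraro 1,540.15.
At nearest $25: Quinlan $23,875; Nwosu $18,175; Ferraro $1,550. Sum = $43,600.
No rounding difference to absorb.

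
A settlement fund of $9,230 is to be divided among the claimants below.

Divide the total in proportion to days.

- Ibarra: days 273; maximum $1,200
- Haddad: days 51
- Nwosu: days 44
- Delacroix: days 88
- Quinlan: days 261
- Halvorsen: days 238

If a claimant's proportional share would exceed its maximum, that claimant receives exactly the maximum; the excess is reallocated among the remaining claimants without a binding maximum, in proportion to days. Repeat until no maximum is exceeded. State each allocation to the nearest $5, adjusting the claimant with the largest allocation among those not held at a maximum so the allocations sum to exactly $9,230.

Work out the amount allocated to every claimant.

Ibarra: $1,200 · Haddad: $600 · Nwosu: $520 · Delacroix: $1,035 · Quinlan: $3,075 · Halvorsen: $2,800

Combined days = 955.
Pro-rata shares before constraints: Ibarra 2,638.52; Haddad 492.91; Nwosu 425.26; Delacroix 850.51; Quinlan 2,522.54; Halvorsen 2,300.25.
Held at cap: Ibarra ($1,200); balance $8,030 reallocated over remaining days 682.
Redistributed shares: Haddad 600.48 → $600; Nwosu 518.06 → $520; Delacroix 1,036.13 → $1,035; Quinlan 3,073.06 → $3,075; Halvorsen 2,802.26 → $2,800.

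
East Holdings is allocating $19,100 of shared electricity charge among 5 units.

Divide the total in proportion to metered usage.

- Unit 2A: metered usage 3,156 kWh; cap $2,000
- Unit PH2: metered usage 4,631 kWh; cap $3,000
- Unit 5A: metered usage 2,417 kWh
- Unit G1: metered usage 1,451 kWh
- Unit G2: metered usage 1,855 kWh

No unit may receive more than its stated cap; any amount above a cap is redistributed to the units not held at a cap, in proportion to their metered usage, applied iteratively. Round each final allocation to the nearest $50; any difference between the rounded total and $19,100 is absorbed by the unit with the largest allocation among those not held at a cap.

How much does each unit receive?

Metered usage total: 13,510.
Pro-rata shares before constraints: Unit 2A 4,461.85; Unit PH2 6,547.16; Unit 5A 3,417.08; Unit G1 2,051.38; Unit G2 2,622.54.
Held at cap: Unit 2A ($2,000), Unit PH2 ($3,000); residual $14,100 reallocated over remaining metered usage 5,723.
Remaining shares: Unit 5A 5,954.87 → $5,950; Unit G1 3,574.89 → $3,550; Unit G2 4,570.24 → $4,550.
Rounding difference +$50 applied to Unit 5A → $6,000.

Unit 2A: $2,000 · Unit PH2: $3,000 · Unit 5A: $6,000 · Unit G1: $3,550 · Unit G2: $4,550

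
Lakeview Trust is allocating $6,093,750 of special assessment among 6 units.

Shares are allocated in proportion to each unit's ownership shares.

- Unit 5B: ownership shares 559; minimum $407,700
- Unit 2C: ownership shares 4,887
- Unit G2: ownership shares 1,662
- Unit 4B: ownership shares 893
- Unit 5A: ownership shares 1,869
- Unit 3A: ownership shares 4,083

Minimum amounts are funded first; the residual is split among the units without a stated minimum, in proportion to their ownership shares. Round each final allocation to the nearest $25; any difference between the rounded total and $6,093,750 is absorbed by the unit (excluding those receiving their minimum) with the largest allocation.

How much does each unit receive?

Unit 5B: $407,700 | Unit 2C: $2,074,650 | Unit G2: $705,550 | Unit 4B: $379,100 | Unit 5A: $793,425 | Unit 3A: $1,733,325

Fund the minimums — Unit 5B $407,700. Residual $5,686,050.
Residual split over remaining ownership shares 13,394: Unit 2C 2,074,639.86 → $2,074,650; Unit G2 705,555.85 → $705,550; Unit 4B 379,098.30 → $379,100; Unit 5A 793,431.94 → $793,425; Unit 3A 1,733,324.04 → $1,733,325.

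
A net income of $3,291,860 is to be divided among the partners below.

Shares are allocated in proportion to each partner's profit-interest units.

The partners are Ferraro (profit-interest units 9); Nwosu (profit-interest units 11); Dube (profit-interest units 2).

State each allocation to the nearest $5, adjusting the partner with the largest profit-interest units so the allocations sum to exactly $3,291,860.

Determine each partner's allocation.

Combined profit-interest units = 9 + 11 + 2 = 22.
Proportional shares: Ferraro 1,346,670.00; Nwosu 1,645,930.00; Dube 299,260.00.
After rounding ($5): Ferraro $1,346,670; Nwosu $1,645,930; Dube $299,260. Sum = $3,291,860.
No rounding difference to absorb.

Ferraro: $1,346,670 | Nwosu: $1,645,930 | Dube: $299,260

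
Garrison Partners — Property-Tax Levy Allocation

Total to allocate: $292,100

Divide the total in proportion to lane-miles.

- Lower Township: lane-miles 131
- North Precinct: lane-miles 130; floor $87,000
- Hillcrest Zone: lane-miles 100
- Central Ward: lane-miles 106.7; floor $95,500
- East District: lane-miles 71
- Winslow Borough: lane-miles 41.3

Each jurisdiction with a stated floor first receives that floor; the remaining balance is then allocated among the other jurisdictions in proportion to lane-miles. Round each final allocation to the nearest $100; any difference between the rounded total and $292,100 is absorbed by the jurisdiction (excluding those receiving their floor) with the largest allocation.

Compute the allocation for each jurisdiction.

Minimums first: North Precinct $87,000; Central Ward $95,500. Remaining pool $109,600.
Remaining pool split over remaining lane-miles 343.3: Lower Township 41,822.31 → $41,800; Hillcrest Zone 31,925.43 → $31,900; East District 22,667.06 → $22,700; Winslow Borough 13,185.20 → $13,200.

Lower Township: $41,800 · North Precinct: $87,000 · Hillcrest Zone: $31,900 · Central Ward: $95,500 · East District: $22,700 · Winslow Borough: $13,200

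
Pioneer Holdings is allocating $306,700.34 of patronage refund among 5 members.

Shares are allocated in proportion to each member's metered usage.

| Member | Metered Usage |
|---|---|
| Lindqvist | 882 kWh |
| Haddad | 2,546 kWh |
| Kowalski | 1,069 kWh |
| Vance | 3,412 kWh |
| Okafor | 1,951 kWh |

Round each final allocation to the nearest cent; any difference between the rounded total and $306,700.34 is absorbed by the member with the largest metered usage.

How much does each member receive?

Sum of metered usage: 882 + 2,546 + 1,069 + 3,412 + 1,951 = 9,860.
Pro-rata amounts: Lindqvist 27,435.0608; Haddad 79,194.6314; Kowalski 33,251.7914; Vance 106,132.0041; Okafor 60,686.8523.
After rounding (cent): Lindqvist $27,435.06; Haddad $79,194.63; Kowalski $33,251.79; Vance $106,132.00; Okafor $60,686.85. Sum = $306,700.33.
Difference $306,700.34 − $306,700.33 = +$0.01 applied to largest metered usage (Vance): Vance becomes $106,132.01.

Lindqvist: $27,435.06 | Haddad: $79,194.63 | Kowalski: $33,251.79 | Vance: $106,132.01 | Okafor: $60,686.85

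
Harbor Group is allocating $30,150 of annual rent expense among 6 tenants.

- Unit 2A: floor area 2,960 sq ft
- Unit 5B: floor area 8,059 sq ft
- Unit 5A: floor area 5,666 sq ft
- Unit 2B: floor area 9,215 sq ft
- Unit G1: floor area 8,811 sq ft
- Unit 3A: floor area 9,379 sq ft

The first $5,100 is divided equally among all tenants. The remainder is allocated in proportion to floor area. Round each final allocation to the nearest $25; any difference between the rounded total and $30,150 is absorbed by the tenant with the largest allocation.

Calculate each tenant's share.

$5,100 shared equally gives $850 per tenant.
Remainder $25,050 by floor area (total 44,090): Unit 2A 1,681.74 → $1,675; Unit 5B 4,578.77 → $4,575; Unit 5A 3,219.17 → $3,225; Unit 2B 5,235.56 → $5,225; Unit G1 5,006.02 → $5,000; Unit 3A 5,328.74 → $5,325.
Rounding difference +$25 on remainder applied to Unit 3A.
Totals: Unit 2A $850 + $1,675 = $2,525; Unit 5B $850 + $4,575 = $5,425; Unit 5A $850 + $3,225 = $4,075; Unit 2B $850 + $5,225 = $6,075; Unit G1 $850 + $5,000 = $5,850; Unit 3A $850 + $5,350 = $6,200.

Unit 2A: $2,525 · Unit 5B: $5,425 · Unit 5A: $4,075 · Unit 2B: $6,075 · Unit G1: $5,850 · Unit 3A: $6,200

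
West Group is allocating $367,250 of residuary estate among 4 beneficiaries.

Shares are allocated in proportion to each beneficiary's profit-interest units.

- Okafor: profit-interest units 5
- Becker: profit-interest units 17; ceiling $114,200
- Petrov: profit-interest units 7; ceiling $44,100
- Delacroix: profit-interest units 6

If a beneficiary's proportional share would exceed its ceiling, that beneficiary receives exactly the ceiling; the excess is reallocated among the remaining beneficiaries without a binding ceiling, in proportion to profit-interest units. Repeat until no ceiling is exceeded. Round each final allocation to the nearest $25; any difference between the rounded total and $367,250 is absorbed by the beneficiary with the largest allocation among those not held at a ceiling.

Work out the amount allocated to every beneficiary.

Combined profit-interest units = 35.
Pro-rata shares before constraints: Okafor 52,464.29; Becker 178,378.57; Petrov 73,450.00; Delacroix 62,957.14.
Cap binds for Becker ($114,200), Petrov ($44,100); balance $208,950 reallocated over remaining profit-interest units 11.
Shares after redistribution: Okafor 94,977.27 → $94,975; Delacroix 113,972.73 → $113,975.

Okafor: $94,975 · Becker: $114,200 · Petrov: $44,100 · Delacroix: $113,975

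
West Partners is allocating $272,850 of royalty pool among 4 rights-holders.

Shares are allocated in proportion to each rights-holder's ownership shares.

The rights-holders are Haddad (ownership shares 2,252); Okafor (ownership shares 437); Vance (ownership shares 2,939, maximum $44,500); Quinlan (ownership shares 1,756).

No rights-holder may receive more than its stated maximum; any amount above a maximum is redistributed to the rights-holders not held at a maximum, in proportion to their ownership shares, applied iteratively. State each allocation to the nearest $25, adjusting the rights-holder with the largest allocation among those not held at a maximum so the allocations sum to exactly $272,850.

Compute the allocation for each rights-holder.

Haddad: $115,700 · Okafor: $22,450 · Vance: $44,500 · Quinlan: $90,200

Ownership shares total: 7,384.
Proportional shares (ignoring caps): Haddad 83,214.82; Okafor 16,147.81; Vance 108,600.51; Quinlan 64,886.86.
Held at cap: Vance ($44,500); remaining pool $228,350 reallocated over remaining ownership shares 4,445.
Remaining shares: Haddad 115,690.48 → $115,700; Okafor 22,449.71 → $22,450; Quinlan 90,209.81 → $90,200.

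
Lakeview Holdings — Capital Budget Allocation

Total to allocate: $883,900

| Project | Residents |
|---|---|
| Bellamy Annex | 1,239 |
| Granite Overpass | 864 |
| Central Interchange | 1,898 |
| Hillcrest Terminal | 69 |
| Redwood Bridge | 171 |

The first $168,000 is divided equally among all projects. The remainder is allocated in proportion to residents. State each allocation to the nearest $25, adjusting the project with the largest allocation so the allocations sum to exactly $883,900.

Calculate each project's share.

Bellamy Annex: $242,750; Granite Overpass: $179,450; Central Interchange: $353,975; Hillcrest Terminal: $45,250; Redwood Bridge: $62,475

Equal tier: $168,000 ÷ 5 = $33,600 apiece.
Remainder $715,900 by residents (total 4,241): Bellamy Annex 209,148.81 → $209,150; Granite Overpass 145,847.11 → $145,850; Central Interchange 320,390.99 → $320,400; Hillcrest Terminal 11,647.51 → $11,650; Redwood Bridge 28,865.57 → $28,875.
Rounding difference −$25 on remainder applied to Central Interchange.
Totals: Bellamy Annex $33,600 + $209,150 = $242,750; Granite Overpass $33,600 + $145,850 = $179,450; Central Interchange $33,600 + $320,375 = $353,975; Hillcrest Terminal $33,600 + $11,650 = $45,250; Redwood Bridge $33,600 + $28,875 = $62,475.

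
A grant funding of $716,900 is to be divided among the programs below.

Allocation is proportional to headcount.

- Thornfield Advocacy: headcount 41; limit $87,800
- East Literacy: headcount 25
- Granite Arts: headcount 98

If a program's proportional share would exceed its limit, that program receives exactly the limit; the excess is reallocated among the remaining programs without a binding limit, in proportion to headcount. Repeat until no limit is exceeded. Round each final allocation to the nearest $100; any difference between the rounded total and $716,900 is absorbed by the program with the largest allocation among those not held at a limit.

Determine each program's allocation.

Headcount total: 164.
Proportional shares (ignoring caps): Thornfield Advocacy 179,225.00; East Literacy 109,283.54; Granite Arts 428,391.46.
Capped: Thornfield Advocacy ($87,800); balance $629,100 reallocated over remaining headcount 123.
Shares after redistribution: East Literacy 127,865.85 → $127,900; Granite Arts 501,234.15 → $501,200.

Thornfield Advocacy: $87,800; East Literacy: $127,900; Granite Arts: $501,200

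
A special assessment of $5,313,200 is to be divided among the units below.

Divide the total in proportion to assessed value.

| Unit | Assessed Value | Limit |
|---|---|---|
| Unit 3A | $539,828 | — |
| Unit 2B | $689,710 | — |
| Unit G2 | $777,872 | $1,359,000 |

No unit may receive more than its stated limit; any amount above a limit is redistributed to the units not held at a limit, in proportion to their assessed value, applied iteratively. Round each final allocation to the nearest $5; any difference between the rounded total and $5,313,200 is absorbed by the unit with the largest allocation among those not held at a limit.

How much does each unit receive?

Total assessed value = 2,007,410.
Proportional shares (ignoring caps): Unit 3A 1,428,813.31; Unit 2B 1,825,520.03; Unit G2 2,058,866.65.
Held at cap: Unit G2 ($1,359,000); residual $3,954,200 reallocated over remaining assessed value 1,229,538.
Redistributed shares: Unit 3A 1,736,089.39 → $1,736,090; Unit 2B 2,218,110.61 → $2,218,110.

Unit 3A: $1,736,090; Unit 2B: $2,218,110; Unit G2: $1,359,000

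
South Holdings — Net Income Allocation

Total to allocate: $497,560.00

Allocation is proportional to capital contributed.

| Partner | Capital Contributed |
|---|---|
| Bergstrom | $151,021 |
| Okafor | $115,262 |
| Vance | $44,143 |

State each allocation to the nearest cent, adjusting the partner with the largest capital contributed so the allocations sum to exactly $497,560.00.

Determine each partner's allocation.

Bergstrom: $242,060.94 · Okafor: $184,745.35 · Vance: $70,753.71

Total capital contributed = 151,021 + 115,262 + 44,143 = 310,426.
Unrounded shares: Bergstrom 242,060.9381; Okafor 184,745.3523; Vance 70,753.7097.
Rounded to nearest cent: Bergstrom $242,060.94; Okafor $184,745.35; Vance $70,753.71. Sum = $497,560.00.
Rounded total matches; no reconciliation needed.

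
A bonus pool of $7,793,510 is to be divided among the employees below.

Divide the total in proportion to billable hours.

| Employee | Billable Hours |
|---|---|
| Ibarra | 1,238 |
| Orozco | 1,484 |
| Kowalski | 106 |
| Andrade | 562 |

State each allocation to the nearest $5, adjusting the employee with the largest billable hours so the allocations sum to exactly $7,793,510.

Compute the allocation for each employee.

Ibarra: $2,846,125 | Orozco: $3,411,675 | Kowalski: $243,690 | Andrade: $1,292,020

Sum of billable hours: 3,390.
Raw shares: Ibarra 1,238/3,390 × $7,793,510 = 2,846,125.48; Orozco 1,484/3,390 × $7,793,510 = 3,411,672.22; Kowalski 106/3,390 × $7,793,510 = 243,690.87; Andrade 562/3,390 × $7,793,510 = 1,292,021.42.
Rounded to nearest $5: Ibarra $2,846,125; Orozco $3,411,670; Kowalski $243,690; Andrade $1,292,020. Sum = $7,793,505.
Difference $7,793,510 − $7,793,505 = +$5 applied to largest billable hours (Orozco): Orozco becomes $3,411,675.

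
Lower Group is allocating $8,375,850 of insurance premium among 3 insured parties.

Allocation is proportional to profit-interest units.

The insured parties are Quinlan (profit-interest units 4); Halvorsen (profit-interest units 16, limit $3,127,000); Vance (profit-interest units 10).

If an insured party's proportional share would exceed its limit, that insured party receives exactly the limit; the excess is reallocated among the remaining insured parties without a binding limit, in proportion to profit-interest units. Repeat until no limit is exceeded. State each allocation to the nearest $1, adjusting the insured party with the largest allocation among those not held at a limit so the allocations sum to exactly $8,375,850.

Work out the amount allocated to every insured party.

Quinlan: $1,499,671 · Halvorsen: $3,127,000 · Vance: $3,749,179

Combined profit-interest units = 30.
Unconstrained shares: Quinlan 1,116,780.00; Halvorsen 4,467,120.00; Vance 2,791,950.00.
Held at cap: Halvorsen ($3,127,000); balance $5,248,850 reallocated over remaining profit-interest units 14.
Redistributed shares: Quinlan 1,499,671.43 → $1,499,671; Vance 3,749,178.57 → $3,749,179.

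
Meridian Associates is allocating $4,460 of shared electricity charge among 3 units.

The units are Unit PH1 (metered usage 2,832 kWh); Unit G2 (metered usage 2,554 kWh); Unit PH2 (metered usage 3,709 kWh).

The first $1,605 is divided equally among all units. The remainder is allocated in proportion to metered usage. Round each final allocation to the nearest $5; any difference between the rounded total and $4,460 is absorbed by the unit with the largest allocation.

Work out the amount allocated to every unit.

First tranche $1,605 split equally: $535 each.
Remainder $2,855 by metered usage (total 9,095): Unit PH1 888.99 → $890; Unit G2 801.72 → $800; Unit PH2 1,164.29 → $1,165.
Totals: Unit PH1 $535 + $890 = $1,425; Unit G2 $535 + $800 = $1,335; Unit PH2 $535 + $1,165 = $1,700.

Unit PH1: $1,425 | Unit G2: $1,335 | Unit PH2: $1,700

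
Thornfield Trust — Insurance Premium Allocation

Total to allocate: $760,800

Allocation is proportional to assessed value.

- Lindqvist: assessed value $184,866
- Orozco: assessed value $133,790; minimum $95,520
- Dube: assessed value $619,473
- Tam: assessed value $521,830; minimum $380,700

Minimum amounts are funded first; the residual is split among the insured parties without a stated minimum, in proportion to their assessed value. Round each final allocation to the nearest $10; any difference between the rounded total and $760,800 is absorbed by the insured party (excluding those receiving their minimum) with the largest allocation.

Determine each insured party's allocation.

Lindqvist: $65,410; Orozco: $95,520; Dube: $219,170; Tam: $380,700

Minimums first: Orozco $95,520; Tam $380,700. Balance $284,580.
Balance split over remaining assessed value 804,339: Lindqvist 65,406.71 → $65,410; Dube 219,173.29 → $219,170.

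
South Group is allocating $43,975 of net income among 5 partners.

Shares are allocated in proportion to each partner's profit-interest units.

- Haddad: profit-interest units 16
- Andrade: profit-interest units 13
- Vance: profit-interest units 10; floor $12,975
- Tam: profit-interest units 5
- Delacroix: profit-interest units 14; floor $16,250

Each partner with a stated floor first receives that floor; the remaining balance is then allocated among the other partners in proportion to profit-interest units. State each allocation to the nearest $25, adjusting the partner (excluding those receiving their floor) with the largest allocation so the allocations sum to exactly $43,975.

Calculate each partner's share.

Haddad: $6,925 | Andrade: $5,650 | Vance: $12,975 | Tam: $2,175 | Delacroix: $16,250

Minimums first: Vance $12,975; Delacroix $16,250. Balance $14,750.
Balance split over remaining profit-interest units 34: Haddad 6,941.18 → $6,950; Andrade 5,639.71 → $5,650; Tam 2,169.12 → $2,175.
Rounding difference −$25 applied to Haddad → $6,925.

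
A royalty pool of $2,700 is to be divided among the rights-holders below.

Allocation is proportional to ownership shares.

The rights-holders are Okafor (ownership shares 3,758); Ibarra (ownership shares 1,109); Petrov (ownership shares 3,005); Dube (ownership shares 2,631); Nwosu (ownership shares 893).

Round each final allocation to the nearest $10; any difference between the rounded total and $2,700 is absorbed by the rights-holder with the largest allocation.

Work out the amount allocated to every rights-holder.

Okafor: $900; Ibarra: $260; Petrov: $710; Dube: $620; Nwosu: $210

Ownership shares total: 11,396.
Pro-rata amounts: Okafor 3,758/11,396 × $2,700 = 890.37; Ibarra 1,109/11,396 × $2,700 = 262.75; Petrov 3,005/11,396 × $2,700 = 711.96; Dube 2,631/11,396 × $2,700 = 623.35; Nwosu 893/11,396 × $2,700 = 211.57.
Rounded to nearest $10: Okafor $890; Ibarra $260; Petrov $710; Dube $620; Nwosu $210. Sum = $2,690.
Difference $2,700 − $2,690 = +$10 applied to largest allocation (Okafor): Okafor becomes $900.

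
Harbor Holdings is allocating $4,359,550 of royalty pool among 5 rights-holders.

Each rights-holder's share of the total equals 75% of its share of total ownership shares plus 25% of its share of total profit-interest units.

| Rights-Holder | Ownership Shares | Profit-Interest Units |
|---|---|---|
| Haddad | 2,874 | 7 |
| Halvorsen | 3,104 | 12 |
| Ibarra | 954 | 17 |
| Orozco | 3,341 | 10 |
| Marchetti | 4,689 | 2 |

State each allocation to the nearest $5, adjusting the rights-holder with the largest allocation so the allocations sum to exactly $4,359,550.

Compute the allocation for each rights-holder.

Haddad: $787,000; Halvorsen: $950,790; Ibarra: $594,480; Orozco: $957,170; Marchetti: $1,070,110

Ownership shares total 14,962; profit-interest units total 48.
Combined weights (75% ownership shares + 25% profit-interest units): Haddad 0.1805; Halvorsen 0.2181; Ibarra 0.1364; Orozco 0.2196; Marchetti 0.2455.
Raw shares: Haddad 787,000.34; Halvorsen 950,792.45; Ibarra 594,480.50; Orozco 957,172.34; Marchetti 1,070,104.36.
After rounding ($5): Haddad $787,000; Halvorsen $950,790; Ibarra $594,480; Orozco $957,170; Marchetti $1,070,105. Sum = $4,359,545.
Difference $4,359,550 − $4,359,545 = +$5 applied to largest allocation (Marchetti): Marchetti becomes $1,070,110.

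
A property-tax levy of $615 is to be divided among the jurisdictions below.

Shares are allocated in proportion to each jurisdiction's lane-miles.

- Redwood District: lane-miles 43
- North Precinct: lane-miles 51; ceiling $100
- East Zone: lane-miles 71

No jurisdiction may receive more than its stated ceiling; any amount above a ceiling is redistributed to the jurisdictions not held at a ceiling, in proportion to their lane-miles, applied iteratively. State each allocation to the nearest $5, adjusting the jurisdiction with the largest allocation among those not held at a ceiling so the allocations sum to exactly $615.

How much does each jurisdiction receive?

Redwood District: $195 · North Precinct: $100 · East Zone: $320

Lane-miles total: 165.
Proportional shares (ignoring caps): Redwood District 160.27; North Precinct 190.09; East Zone 264.64.
Capped: North Precinct ($100); balance $515 reallocated over remaining lane-miles 114.
Shares after redistribution: Redwood District 194.25 → $195; East Zone 320.75 → $320.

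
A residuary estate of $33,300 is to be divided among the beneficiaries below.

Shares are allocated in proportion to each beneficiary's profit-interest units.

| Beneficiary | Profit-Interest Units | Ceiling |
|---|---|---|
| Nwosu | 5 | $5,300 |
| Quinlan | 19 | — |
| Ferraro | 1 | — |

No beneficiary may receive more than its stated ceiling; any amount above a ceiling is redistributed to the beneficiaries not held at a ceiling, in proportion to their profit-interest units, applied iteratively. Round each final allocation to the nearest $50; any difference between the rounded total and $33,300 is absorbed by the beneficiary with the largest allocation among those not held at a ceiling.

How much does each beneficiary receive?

Nwosu: $5,300 | Quinlan: $26,600 | Ferraro: $1,400

Combined profit-interest units = 25.
Pro-rata shares before constraints: Nwosu 6,660.00; Quinlan 25,308.00; Ferraro 1,332.00.
Held at cap: Nwosu ($5,300); remaining pool $28,000 reallocated over remaining profit-interest units 20.
Remaining shares: Quinlan 26,600.00 → $26,600; Ferraro 1,400.00 → $1,400.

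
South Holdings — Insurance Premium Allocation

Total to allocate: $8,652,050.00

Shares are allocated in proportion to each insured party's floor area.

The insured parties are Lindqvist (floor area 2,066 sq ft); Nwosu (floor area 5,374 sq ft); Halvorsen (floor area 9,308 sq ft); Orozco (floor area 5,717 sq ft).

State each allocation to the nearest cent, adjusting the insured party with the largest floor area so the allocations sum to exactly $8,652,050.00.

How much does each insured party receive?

Floor area total: 2,066 + 5,374 + 9,308 + 5,717 = 22,465.
Pro-rata amounts: Lindqvist 795,688.19497; Nwosu 2,069,713.6301; Halvorsen 3,584,833.3586; Orozco 2,201,814.8164.
Rounded to nearest cent: Lindqvist $795,688.19; Nwosu $2,069,713.63; Halvorsen $3,584,833.36; Orozco $2,201,814.82. Sum = $8,652,050.00.
No rounding difference to absorb.

Lindqvist: $795,688.19 | Nwosu: $2,069,713.63 | Halvorsen: $3,584,833.36 | Orozco: $2,201,814.82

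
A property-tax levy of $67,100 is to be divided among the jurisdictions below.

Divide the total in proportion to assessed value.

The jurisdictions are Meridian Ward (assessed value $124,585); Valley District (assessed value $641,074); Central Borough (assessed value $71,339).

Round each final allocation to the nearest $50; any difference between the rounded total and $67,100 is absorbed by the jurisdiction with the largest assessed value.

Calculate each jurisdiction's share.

Meridian Ward: $10,000 | Valley District: $51,400 | Central Borough: $5,700

Combined assessed value = 124,585 + 641,074 + 71,339 = 836,998.
Raw shares: Meridian Ward 9,987.66; Valley District 51,393.27; Central Borough 5,719.07.
After rounding ($50): Meridian Ward $10,000; Valley District $51,400; Central Borough $5,700. Sum = $67,100.
Rounded total matches; no reconciliation needed.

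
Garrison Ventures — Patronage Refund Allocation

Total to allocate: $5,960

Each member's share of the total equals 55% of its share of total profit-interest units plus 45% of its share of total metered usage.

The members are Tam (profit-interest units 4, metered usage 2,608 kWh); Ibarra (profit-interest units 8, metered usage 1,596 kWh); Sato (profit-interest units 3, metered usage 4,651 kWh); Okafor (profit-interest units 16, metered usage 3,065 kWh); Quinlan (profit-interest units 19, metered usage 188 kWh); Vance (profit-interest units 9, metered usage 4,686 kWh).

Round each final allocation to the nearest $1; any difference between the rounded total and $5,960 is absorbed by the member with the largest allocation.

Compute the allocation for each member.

Tam: $639; Ibarra: $699; Sato: $909; Okafor: $1,379; Quinlan: $1,086; Vance: $1,248

Totals — profit-interest units 59, metered usage 16,794.
Blended shares (55% profit-interest units + 45% metered usage): Tam 0.1072; Ibarra 0.1173; Sato 0.1526; Okafor 0.2313; Quinlan 0.1822; Vance 0.2095.
Raw shares: Tam 638.73; Ibarra 699.36; Sato 909.44; Okafor 1,378.43; Quinlan 1,085.65; Vance 1,248.39.
Rounded to nearest $1: Tam $639; Ibarra $699; Sato $909; Okafor $1,378; Quinlan $1,086; Vance $1,248. Sum = $5,959.
Difference $5,960 − $5,959 = +$1 applied to largest allocation (Okafor): Okafor becomes $1,379.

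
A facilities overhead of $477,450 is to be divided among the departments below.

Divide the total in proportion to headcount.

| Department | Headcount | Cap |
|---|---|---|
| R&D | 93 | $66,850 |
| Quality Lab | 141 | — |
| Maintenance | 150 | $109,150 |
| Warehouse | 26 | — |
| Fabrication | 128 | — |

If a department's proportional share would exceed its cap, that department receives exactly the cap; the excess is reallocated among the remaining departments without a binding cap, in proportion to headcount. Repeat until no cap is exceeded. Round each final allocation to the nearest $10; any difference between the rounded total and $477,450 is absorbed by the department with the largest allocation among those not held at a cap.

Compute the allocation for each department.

Combined headcount = 538.
Pro-rata shares before constraints: R&D 82,533.18; Quality Lab 125,130.95; Maintenance 133,118.03; Warehouse 23,073.79; Fabrication 113,594.05.
Capped: R&D ($66,850), Maintenance ($109,150); residual $301,450 reallocated over remaining headcount 295.
Redistributed shares: Quality Lab 144,082.88 → $144,080; Warehouse 26,568.47 → $26,570; Fabrication 130,798.64 → $130,800.

R&D: $66,850 | Quality Lab: $144,080 | Maintenance: $109,150 | Warehouse: $26,570 | Fabrication: $130,800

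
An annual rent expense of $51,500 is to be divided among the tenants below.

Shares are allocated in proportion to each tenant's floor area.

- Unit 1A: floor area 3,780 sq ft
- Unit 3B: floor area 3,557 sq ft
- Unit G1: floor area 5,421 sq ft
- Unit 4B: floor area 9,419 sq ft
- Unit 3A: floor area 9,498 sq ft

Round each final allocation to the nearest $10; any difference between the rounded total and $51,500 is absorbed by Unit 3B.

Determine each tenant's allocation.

Floor area total: 31,675.
Proportional shares: Unit 1A 3,780/31,675 × $51,500 = 6,145.86; Unit 3B 3,557/31,675 × $51,500 = 5,783.28; Unit G1 5,421/31,675 × $51,500 = 8,813.94; Unit 4B 9,419/31,675 × $51,500 = 15,314.24; Unit 3A 9,498/31,675 × $51,500 = 15,442.68.
Rounded to nearest $10: Unit 1A $6,150; Unit 3B $5,780; Unit G1 $8,810; Unit 4B $15,310; Unit 3A $15,440. Sum = $51,490.
Difference $51,500 − $51,490 = +$10 applied to Unit 3B: Unit 3B becomes $5,790.

Unit 1A: $6,150; Unit 3B: $5,790; Unit G1: $8,810; Unit 4B: $15,310; Unit 3A: $15,440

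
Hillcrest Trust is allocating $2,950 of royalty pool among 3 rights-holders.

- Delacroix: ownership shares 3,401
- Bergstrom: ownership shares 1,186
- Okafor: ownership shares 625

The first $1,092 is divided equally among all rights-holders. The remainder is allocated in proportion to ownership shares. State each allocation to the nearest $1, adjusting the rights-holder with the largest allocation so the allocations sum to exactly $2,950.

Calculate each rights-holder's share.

Delacroix: $1,576 | Bergstrom: $787 | Okafor: $587

Equal tier: $1,092 ÷ 3 = $364 apiece.
Remainder $1,858 by ownership shares (total 5,212): Delacroix 1,212.41 → $1,212; Bergstrom 422.79 → $423; Okafor 222.80 → $223.
Totals: Delacroix $364 + $1,212 = $1,576; Bergstrom $364 + $423 = $787; Okafor $364 + $223 = $587.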